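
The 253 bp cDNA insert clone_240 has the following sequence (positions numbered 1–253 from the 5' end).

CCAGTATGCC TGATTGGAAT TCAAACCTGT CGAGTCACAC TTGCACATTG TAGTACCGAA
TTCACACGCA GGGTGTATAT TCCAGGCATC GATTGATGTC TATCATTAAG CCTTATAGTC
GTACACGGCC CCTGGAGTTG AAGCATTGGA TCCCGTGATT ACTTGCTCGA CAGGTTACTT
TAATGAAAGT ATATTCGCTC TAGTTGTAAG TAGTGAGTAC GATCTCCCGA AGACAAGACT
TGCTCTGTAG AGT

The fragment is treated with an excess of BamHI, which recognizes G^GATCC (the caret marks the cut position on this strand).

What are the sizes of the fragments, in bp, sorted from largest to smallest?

The BamHI site (GGATCC) starts at position 148.
BamHI cuts after the first base of each site, so after position 148.
Linear molecule, 1 cut → 2 fragments:
  1–148 → 148 bp
  149–253 → 105 bp
Sorted largest to smallest: 148, 105 bp.

148, 105 bp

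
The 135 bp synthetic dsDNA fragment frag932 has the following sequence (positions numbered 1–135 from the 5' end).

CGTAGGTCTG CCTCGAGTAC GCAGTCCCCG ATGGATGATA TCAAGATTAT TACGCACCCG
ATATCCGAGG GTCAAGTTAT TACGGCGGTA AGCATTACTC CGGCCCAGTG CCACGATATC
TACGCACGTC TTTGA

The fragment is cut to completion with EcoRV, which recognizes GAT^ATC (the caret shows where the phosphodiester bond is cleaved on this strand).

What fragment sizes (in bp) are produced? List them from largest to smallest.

55, 39, 23, 18 bp

EcoRV sites (GATATC) start at positions 37, 60, 115.
EcoRV cuts after base 3 of each site, so after positions 39, 62, 117.
Linear molecule, 3 cuts → 4 fragments:
  1–39 → 39 bp
  40–62 → 23 bp
  63–117 → 55 bp
  118–135 → 18 bp
Sorted largest to smallest: 55, 39, 23, 18 bp.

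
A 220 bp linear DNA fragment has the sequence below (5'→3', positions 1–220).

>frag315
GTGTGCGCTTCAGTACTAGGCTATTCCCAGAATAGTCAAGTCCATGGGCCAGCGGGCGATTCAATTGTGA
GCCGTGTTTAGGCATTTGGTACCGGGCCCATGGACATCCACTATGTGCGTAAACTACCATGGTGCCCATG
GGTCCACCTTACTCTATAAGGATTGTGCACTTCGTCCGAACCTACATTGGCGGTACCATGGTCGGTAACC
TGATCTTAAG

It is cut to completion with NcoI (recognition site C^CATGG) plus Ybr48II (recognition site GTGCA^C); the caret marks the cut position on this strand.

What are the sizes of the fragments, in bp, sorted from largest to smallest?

56, 42, 33, 29, 27, 24, 9 bp

NcoI sites (CCATGG) start at positions 42, 98, 127, 136, 196.
NcoI cuts after the first base of each site, so after positions 42, 98, 127, 136, 196.
The Ybr48II site (GTGCAC) starts at position 165.
Ybr48II cuts after base 5 of each site (before the last base), so after position 169.
Combined cut positions: 42, 98, 127, 136, 169, 196.
Linear molecule, 6 cuts → 7 fragments:
  1–42 → 42 bp
  43–98 → 56 bp
  99–127 → 29 bp
  128–136 → 9 bp
  137–169 → 33 bp
  170–196 → 27 bp
  197–220 → 24 bp
Sorted largest to smallest: 56, 42, 33, 29, 27, 24, 9 bp.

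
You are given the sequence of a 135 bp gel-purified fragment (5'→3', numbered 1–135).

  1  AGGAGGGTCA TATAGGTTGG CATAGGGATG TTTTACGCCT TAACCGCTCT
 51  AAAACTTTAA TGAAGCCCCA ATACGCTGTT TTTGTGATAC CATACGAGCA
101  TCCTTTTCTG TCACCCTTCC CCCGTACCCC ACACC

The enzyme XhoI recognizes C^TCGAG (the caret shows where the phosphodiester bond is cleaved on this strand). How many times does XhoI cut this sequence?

0

No occurrence of CTCGAG is present in the sequence.
XhoI does not cut: 0 sites.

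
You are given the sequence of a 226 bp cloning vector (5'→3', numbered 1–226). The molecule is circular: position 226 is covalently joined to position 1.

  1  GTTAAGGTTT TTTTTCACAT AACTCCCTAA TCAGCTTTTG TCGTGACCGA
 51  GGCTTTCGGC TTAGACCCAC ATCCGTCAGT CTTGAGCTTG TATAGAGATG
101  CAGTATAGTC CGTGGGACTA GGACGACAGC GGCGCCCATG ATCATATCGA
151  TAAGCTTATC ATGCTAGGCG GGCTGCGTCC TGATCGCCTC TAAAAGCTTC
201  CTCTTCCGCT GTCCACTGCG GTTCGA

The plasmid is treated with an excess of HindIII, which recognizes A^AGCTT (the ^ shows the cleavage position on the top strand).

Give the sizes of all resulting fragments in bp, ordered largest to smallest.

184, 42 bp

HindIII sites (AAGCTT) start at positions 152, 194.
HindIII cuts after the first base of each site, so after positions 152, 194.
Circular molecule, 2 cuts → 2 fragments:
  153–194 → 42 bp
  195–226 then 1–152 → 32 + 152 = 184 bp
Sorted largest to smallest: 184, 42 bp.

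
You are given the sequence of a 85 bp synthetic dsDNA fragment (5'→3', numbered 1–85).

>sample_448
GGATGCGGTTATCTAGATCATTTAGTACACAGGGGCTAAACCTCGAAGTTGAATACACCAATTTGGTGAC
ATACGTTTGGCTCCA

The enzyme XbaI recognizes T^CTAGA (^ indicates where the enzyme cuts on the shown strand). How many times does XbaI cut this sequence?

1

TCTAGA occurs starting at position 12.
XbaI cuts at 1 site.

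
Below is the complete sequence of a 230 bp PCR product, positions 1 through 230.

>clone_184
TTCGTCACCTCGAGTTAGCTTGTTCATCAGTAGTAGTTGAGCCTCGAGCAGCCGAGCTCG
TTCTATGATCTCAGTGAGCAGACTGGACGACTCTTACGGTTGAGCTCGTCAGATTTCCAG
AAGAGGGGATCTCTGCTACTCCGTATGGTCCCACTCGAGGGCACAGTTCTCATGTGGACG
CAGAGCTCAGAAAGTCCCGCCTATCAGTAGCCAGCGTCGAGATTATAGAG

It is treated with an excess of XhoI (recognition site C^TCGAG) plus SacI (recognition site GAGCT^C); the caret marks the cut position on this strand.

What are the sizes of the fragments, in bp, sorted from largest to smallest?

XhoI sites (CTCGAG) start at positions 9, 43, 154.
XhoI cuts after the first base of each site, so after positions 9, 43, 154.
SacI sites (GAGCTC) start at positions 54, 102, 183.
SacI cuts after base 5 of each site (before the last base), so after positions 58, 106, 187.
Combined cut positions: 9, 43, 58, 106, 154, 187.
Linear molecule, 6 cuts → 7 fragments:
  1–9 → 9 bp
  10–43 → 34 bp
  44–58 → 15 bp
  59–106 → 48 bp
  107–154 → 48 bp
  155–187 → 33 bp
  188–230 → 43 bp
Sorted largest to smallest: 48, 48, 43, 34, 33, 15, 9 bp.

48, 48, 43, 34, 33, 15, 9 bp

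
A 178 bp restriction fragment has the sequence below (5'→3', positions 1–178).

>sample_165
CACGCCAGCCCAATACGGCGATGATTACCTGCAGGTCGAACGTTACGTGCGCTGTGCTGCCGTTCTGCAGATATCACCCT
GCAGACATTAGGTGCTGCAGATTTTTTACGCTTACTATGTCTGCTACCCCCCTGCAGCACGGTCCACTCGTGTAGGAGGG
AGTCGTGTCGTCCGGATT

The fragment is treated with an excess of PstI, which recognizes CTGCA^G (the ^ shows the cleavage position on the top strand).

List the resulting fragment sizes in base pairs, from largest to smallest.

PstI sites (CTGCAG) start at positions 29, 65, 79, 95, 132.
PstI cuts after base 5 of each site (before the last base), so after positions 33, 69, 83, 99, 136.
Linear molecule, 5 cuts → 6 fragments:
  1–33 → 33 bp
  34–69 → 36 bp
  70–83 → 14 bp
  84–99 → 16 bp
  100–136 → 37 bp
  137–178 → 42 bp
Sorted largest to smallest: 42, 37, 36, 33, 16, 14 bp.

42, 37, 36, 33, 16, 14 bp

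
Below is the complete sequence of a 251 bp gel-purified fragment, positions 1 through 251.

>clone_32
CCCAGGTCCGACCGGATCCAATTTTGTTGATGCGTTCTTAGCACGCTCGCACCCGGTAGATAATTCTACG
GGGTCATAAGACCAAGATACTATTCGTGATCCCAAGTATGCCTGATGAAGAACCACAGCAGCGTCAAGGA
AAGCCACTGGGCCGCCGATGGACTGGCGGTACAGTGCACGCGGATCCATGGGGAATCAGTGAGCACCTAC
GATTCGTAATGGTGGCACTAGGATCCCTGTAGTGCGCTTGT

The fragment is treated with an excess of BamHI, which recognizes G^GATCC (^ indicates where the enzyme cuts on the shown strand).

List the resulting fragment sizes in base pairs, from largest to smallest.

BamHI sites (GGATCC) start at positions 14, 182, 231.
BamHI cuts after the first base of each site, so after positions 14, 182, 231.
Linear molecule, 3 cuts → 4 fragments:
  1–14 → 14 bp
  15–182 → 168 bp
  183–231 → 49 bp
  232–251 → 20 bp
Sorted largest to smallest: 168, 49, 20, 14 bp.

168, 49, 20, 14 bp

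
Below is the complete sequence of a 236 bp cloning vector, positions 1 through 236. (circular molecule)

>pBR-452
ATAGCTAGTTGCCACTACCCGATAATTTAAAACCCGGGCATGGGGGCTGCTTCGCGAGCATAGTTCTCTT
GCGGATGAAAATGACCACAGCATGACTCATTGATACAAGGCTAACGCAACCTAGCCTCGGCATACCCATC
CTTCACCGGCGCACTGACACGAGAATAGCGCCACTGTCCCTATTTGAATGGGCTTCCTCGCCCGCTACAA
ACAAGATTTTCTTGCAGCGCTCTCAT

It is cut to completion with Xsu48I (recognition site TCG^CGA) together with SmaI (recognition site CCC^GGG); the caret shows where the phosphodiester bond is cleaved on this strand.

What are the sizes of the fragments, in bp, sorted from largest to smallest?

217, 19 bp

The Xsu48I site (TCGCGA) starts at position 52.
Xsu48I cuts after base 3 of each site, so after position 54.
The SmaI site (CCCGGG) starts at position 33.
SmaI cuts after base 3 of each site, so after position 35.
Combined cut positions: 35, 54.
Circular molecule, 2 cuts → 2 fragments:
  36–54 → 19 bp
  55–236 then 1–35 → 182 + 35 = 217 bp
Sorted largest to smallest: 217, 19 bp.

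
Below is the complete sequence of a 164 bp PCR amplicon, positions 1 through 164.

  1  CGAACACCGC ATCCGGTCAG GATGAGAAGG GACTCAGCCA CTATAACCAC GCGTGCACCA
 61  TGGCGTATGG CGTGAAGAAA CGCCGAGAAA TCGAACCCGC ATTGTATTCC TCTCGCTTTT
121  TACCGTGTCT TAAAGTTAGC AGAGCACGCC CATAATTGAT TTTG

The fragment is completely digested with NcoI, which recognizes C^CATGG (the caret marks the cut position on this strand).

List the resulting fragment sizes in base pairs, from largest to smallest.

106, 58 bp

The NcoI site (CCATGG) starts at position 58.
NcoI cuts after the first base of each site, so after position 58.
Linear molecule, 1 cut → 2 fragments:
  1–58 → 58 bp
  59–164 → 106 bp
Sorted largest to smallest: 106, 58 bp.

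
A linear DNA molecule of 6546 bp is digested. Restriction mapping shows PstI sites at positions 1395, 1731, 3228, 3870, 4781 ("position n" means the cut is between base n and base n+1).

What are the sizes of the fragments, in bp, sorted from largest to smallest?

Linear molecule, 5 cuts → 6 fragments:
  1395 − 0 = 1395 bp
  1731 − 1395 = 336 bp
  3228 − 1731 = 1497 bp
  3870 − 3228 = 642 bp
  4781 − 3870 = 911 bp
  6546 − 4781 = 1765 bp
Sorted largest to smallest: 1765, 1497, 1395, 911, 642, 336 bp.

1765, 1497, 1395, 911, 642, 336 bp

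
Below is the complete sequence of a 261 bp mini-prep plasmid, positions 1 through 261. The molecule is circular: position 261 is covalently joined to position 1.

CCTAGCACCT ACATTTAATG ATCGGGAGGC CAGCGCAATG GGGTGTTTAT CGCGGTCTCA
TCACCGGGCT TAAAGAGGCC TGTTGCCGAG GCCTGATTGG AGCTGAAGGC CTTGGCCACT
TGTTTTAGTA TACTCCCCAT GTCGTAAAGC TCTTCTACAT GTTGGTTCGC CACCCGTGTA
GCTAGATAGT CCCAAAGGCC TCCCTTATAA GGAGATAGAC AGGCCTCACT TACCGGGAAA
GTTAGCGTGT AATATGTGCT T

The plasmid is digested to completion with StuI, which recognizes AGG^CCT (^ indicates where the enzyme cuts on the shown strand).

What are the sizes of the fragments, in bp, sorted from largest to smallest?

116, 89, 25, 18, 13 bp

StuI sites (AGGCCT) start at positions 76, 89, 107, 196, 221.
StuI cuts after base 3 of each site, so after positions 78, 91, 109, 198, 223.
Circular molecule, 5 cuts → 5 fragments:
  79–91 → 13 bp
  92–109 → 18 bp
  110–198 → 89 bp
  199–223 → 25 bp
  224–261 then 1–78 → 38 + 78 = 116 bp
Sorted largest to smallest: 116, 89, 25, 18, 13 bp.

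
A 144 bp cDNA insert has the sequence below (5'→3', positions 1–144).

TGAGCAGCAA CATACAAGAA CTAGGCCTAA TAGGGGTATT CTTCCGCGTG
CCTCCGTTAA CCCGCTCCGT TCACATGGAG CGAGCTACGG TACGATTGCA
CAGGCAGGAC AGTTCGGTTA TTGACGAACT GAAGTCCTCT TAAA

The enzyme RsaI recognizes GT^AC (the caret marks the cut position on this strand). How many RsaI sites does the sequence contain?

1

GTAC occurs starting at position 90.
RsaI cuts at 1 site.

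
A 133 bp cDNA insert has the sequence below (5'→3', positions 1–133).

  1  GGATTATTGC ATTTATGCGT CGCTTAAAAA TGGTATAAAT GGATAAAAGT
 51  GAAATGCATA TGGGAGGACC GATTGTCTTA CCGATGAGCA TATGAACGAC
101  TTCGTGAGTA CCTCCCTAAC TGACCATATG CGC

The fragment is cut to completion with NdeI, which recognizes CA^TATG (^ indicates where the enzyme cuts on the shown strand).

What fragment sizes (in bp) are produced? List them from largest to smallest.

NdeI sites (CATATG) start at positions 57, 89, 125.
NdeI cuts after base 2 of each site, so after positions 58, 90, 126.
Linear molecule, 3 cuts → 4 fragments:
  1–58 → 58 bp
  59–90 → 32 bp
  91–126 → 36 bp
  127–133 → 7 bp
Sorted largest to smallest: 58, 36, 32, 7 bp.

58, 36, 32, 7 bp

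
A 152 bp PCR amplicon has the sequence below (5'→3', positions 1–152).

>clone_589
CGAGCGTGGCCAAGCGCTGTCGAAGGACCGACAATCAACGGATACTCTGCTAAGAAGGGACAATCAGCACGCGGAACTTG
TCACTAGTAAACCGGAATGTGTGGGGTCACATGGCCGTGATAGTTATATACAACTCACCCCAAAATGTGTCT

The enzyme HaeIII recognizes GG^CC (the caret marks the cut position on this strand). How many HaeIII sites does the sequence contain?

2

GGCC occurs starting at positions 8, 113.
HaeIII cuts at 2 sites.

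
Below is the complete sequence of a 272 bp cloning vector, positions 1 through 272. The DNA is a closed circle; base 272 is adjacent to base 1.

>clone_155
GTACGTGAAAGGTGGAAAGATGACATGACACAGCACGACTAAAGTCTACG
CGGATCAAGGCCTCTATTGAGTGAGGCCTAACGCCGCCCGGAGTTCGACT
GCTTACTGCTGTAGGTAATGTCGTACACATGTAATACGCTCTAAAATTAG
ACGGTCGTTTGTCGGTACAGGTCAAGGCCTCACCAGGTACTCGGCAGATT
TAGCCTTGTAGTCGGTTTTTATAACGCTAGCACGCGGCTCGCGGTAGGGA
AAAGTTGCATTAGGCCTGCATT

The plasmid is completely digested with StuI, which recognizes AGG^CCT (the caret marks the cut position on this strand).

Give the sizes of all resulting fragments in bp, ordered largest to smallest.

StuI sites (AGGCCT) start at positions 58, 74, 175, 262.
StuI cuts after base 3 of each site, so after positions 60, 76, 177, 264.
Circular molecule, 4 cuts → 4 fragments:
  61–76 → 16 bp
  77–177 → 101 bp
  178–264 → 87 bp
  265–272 then 1–60 → 8 + 60 = 68 bp
Sorted largest to smallest: 101, 87, 68, 16 bp.

101, 87, 68, 16 bp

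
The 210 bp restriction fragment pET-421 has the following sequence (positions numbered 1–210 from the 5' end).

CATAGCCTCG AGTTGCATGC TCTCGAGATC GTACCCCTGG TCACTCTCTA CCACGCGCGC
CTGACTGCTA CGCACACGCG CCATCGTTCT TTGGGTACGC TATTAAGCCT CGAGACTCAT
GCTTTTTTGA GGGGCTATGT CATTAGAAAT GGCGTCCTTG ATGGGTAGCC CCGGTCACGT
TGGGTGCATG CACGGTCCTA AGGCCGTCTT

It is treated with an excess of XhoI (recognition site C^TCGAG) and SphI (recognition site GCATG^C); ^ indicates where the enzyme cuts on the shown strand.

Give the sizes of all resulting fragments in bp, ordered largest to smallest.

87, 81, 20, 12, 7, 3 bp

XhoI sites (CTCGAG) start at positions 7, 22, 109.
XhoI cuts after the first base of each site, so after positions 7, 22, 109.
SphI sites (GCATGC) start at positions 15, 186.
SphI cuts after base 5 of each site (before the last base), so after positions 19, 190.
Combined cut positions: 7, 19, 22, 109, 190.
Linear molecule, 5 cuts → 6 fragments:
  1–7 → 7 bp
  8–19 → 12 bp
  20–22 → 3 bp
  23–109 → 87 bp
  110–190 → 81 bp
  191–210 → 20 bp
Sorted largest to smallest: 87, 81, 20, 12, 7, 3 bp.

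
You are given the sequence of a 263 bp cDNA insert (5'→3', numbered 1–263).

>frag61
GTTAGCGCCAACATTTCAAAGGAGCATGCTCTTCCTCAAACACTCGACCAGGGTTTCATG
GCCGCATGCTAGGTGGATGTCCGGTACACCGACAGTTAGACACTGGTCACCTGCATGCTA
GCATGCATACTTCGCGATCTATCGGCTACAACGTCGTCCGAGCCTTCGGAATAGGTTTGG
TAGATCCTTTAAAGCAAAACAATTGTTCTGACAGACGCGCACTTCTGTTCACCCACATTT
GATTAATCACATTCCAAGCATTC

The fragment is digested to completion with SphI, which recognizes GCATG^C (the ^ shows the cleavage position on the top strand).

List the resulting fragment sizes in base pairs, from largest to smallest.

138, 49, 40, 28, 8 bp

SphI sites (GCATGC) start at positions 24, 64, 113, 121.
SphI cuts after base 5 of each site (before the last base), so after positions 28, 68, 117, 125.
Linear molecule, 4 cuts → 5 fragments:
  1–28 → 28 bp
  29–68 → 40 bp
  69–117 → 49 bp
  118–125 → 8 bp
  126–263 → 138 bp
Sorted largest to smallest: 138, 49, 40, 28, 8 bp.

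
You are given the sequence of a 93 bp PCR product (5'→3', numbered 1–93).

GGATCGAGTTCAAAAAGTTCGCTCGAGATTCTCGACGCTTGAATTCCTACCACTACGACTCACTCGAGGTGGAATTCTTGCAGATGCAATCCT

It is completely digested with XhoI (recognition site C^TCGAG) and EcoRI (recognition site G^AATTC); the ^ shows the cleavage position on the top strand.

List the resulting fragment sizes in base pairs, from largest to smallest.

22, 22, 21, 19, 9 bp

XhoI sites (CTCGAG) start at positions 22, 63.
XhoI cuts after the first base of each site, so after positions 22, 63.
EcoRI sites (GAATTC) start at positions 41, 72.
EcoRI cuts after the first base of each site, so after positions 41, 72.
Combined cut positions: 22, 41, 63, 72.
Linear molecule, 4 cuts → 5 fragments:
  1–22 → 22 bp
  23–41 → 19 bp
  42–63 → 22 bp
  64–72 → 9 bp
  73–93 → 21 bp
Sorted largest to smallest: 22, 22, 21, 19, 9 bp.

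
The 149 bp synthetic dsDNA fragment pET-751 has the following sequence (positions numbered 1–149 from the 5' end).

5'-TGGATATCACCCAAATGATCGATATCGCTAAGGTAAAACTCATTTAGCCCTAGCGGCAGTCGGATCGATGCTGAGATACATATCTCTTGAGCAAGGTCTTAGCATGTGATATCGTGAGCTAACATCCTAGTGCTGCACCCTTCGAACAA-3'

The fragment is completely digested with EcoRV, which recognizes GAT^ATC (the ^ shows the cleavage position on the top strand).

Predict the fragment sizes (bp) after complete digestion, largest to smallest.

87, 39, 18, 5 bp

EcoRV sites (GATATC) start at positions 3, 21, 108.
EcoRV cuts after base 3 of each site, so after positions 5, 23, 110.
Linear molecule, 3 cuts → 4 fragments:
  1–5 → 5 bp
  6–23 → 18 bp
  24–110 → 87 bp
  111–149 → 39 bp
Sorted largest to smallest: 87, 39, 18, 5 bp.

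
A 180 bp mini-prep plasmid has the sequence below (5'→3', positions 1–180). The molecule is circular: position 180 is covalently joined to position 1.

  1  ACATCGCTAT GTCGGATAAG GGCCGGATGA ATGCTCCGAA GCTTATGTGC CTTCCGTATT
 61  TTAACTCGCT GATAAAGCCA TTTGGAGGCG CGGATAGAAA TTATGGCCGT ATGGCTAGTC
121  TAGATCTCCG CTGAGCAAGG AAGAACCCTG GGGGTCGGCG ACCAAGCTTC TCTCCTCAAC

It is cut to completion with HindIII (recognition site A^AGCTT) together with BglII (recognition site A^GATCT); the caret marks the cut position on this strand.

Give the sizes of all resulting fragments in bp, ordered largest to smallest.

HindIII sites (AAGCTT) start at positions 39, 164.
HindIII cuts after the first base of each site, so after positions 39, 164.
The BglII site (AGATCT) starts at position 122.
BglII cuts after the first base of each site, so after position 122.
Combined cut positions: 39, 122, 164.
Circular molecule, 3 cuts → 3 fragments:
  40–122 → 83 bp
  123–164 → 42 bp
  165–180 then 1–39 → 16 + 39 = 55 bp
Sorted largest to smallest: 83, 55, 42 bp.

83, 55, 42 bp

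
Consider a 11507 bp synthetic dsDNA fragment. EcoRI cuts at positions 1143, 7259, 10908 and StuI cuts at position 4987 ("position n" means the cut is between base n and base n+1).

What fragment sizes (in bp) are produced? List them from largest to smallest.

Combined cut positions (sorted): 1143, 4987, 7259, 10908.
Linear molecule, 4 cuts → 5 fragments:
  1143 − 0 = 1143 bp
  4987 − 1143 = 3844 bp
  7259 − 4987 = 2272 bp
  10908 − 7259 = 3649 bp
  11507 − 10908 = 599 bp
Sorted largest to smallest: 3844, 3649, 2272, 1143, 599 bp.

3844, 3649, 2272, 1143, 599 bp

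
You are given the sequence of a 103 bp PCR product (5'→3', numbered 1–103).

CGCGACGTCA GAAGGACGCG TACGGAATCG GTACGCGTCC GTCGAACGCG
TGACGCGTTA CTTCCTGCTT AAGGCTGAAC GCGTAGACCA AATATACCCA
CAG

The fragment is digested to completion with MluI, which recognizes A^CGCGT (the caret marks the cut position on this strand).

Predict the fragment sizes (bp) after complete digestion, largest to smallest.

26, 24, 17, 16, 13, 7 bp

MluI sites (ACGCGT) start at positions 16, 33, 46, 53, 79.
MluI cuts after the first base of each site, so after positions 16, 33, 46, 53, 79.
Linear molecule, 5 cuts → 6 fragments:
  1–16 → 16 bp
  17–33 → 17 bp
  34–46 → 13 bp
  47–53 → 7 bp
  54–79 → 26 bp
  80–103 → 24 bp
Sorted largest to smallest: 26, 24, 17, 16, 13, 7 bp.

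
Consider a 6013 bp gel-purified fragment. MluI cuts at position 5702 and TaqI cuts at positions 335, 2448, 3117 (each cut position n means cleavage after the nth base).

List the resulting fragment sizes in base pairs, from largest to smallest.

2585, 2113, 669, 335, 311 bp

Combined cut positions (sorted): 335, 2448, 3117, 5702.
Linear molecule, 4 cuts → 5 fragments:
  335 − 0 = 335 bp
  2448 − 335 = 2113 bp
  3117 − 2448 = 669 bp
  5702 − 3117 = 2585 bp
  6013 − 5702 = 311 bp
Sorted largest to smallest: 2585, 2113, 669, 335, 311 bp.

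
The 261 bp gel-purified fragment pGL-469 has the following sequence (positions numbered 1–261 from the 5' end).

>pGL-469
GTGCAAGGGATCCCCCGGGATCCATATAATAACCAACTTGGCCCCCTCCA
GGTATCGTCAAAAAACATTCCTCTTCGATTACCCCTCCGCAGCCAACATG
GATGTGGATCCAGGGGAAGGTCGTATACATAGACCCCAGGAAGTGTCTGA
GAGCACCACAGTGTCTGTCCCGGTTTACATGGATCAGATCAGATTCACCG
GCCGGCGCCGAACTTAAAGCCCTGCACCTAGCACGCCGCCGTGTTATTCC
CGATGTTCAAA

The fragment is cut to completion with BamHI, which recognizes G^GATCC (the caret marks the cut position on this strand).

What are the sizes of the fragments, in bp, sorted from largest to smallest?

BamHI sites (GGATCC) start at positions 8, 18, 106.
BamHI cuts after the first base of each site, so after positions 8, 18, 106.
Linear molecule, 3 cuts → 4 fragments:
  1–8 → 8 bp
  9–18 → 10 bp
  19–106 → 88 bp
  107–261 → 155 bp
Sorted largest to smallest: 155, 88, 10, 8 bp.

155, 88, 10, 8 bp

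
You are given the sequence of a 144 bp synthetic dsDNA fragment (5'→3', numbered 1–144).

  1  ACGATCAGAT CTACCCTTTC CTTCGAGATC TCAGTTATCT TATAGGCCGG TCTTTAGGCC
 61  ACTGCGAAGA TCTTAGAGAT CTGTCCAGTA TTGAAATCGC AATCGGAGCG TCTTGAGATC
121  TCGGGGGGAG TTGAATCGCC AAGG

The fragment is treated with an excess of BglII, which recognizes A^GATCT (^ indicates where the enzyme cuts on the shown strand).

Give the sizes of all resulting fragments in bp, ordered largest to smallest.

BglII sites (AGATCT) start at positions 7, 26, 68, 77, 116.
BglII cuts after the first base of each site, so after positions 7, 26, 68, 77, 116.
Linear molecule, 5 cuts → 6 fragments:
  1–7 → 7 bp
  8–26 → 19 bp
  27–68 → 42 bp
  69–77 → 9 bp
  78–116 → 39 bp
  117–144 → 28 bp
Sorted largest to smallest: 42, 39, 28, 19, 9, 7 bp.

42, 39, 28, 19, 9, 7 bp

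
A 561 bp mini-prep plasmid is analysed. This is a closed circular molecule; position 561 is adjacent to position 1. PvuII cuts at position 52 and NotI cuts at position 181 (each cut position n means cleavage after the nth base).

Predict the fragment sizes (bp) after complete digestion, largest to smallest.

432, 129 bp

Combined cut positions (sorted): 52, 181.
Circular molecule, 2 cuts → 2 fragments:
  181 − 52 = 129 bp
  wrap: 561 − 181 + 52 = 432 bp
Sorted largest to smallest: 432, 129 bp.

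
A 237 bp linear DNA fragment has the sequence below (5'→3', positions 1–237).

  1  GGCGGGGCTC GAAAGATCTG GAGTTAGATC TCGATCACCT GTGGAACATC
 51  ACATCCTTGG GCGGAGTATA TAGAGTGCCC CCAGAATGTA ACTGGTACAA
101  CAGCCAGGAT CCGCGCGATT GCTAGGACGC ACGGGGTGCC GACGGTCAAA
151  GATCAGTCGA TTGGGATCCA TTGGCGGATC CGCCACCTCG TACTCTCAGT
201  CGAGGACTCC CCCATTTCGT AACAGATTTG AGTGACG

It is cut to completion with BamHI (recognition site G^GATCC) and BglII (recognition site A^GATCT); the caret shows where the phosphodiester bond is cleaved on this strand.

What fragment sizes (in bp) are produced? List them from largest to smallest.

BamHI sites (GGATCC) start at positions 107, 164, 176.
BamHI cuts after the first base of each site, so after positions 107, 164, 176.
BglII sites (AGATCT) start at positions 14, 26.
BglII cuts after the first base of each site, so after positions 14, 26.
Combined cut positions: 14, 26, 107, 164, 176.
Linear molecule, 5 cuts → 6 fragments:
  1–14 → 14 bp
  15–26 → 12 bp
  27–107 → 81 bp
  108–164 → 57 bp
  165–176 → 12 bp
  177–237 → 61 bp
Sorted largest to smallest: 81, 61, 57, 14, 12, 12 bp.

81, 61, 57, 14, 12, 12 bp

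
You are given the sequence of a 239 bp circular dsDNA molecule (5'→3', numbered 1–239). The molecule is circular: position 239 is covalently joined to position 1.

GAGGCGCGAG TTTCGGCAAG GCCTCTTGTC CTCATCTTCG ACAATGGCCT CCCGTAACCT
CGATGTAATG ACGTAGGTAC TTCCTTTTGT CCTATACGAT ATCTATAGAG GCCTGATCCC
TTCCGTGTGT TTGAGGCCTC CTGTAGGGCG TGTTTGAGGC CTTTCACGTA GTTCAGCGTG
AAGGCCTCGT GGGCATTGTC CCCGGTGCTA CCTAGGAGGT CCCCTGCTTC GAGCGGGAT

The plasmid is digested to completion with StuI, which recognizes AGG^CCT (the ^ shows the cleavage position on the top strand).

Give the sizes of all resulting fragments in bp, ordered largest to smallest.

90, 76, 25, 25, 23 bp

StuI sites (AGGCCT) start at positions 19, 109, 134, 157, 182.
StuI cuts after base 3 of each site, so after positions 21, 111, 136, 159, 184.
Circular molecule, 5 cuts → 5 fragments:
  22–111 → 90 bp
  112–136 → 25 bp
  137–159 → 23 bp
  160–184 → 25 bp
  185–239 then 1–21 → 55 + 21 = 76 bp
Sorted largest to smallest: 90, 76, 25, 25, 23 bp.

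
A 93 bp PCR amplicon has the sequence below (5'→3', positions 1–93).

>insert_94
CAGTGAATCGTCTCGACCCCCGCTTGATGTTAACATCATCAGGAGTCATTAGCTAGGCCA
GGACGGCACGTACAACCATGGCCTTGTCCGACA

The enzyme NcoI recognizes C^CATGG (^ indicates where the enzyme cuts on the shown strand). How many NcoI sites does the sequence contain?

1

CCATGG occurs starting at position 76.
NcoI cuts at 1 site.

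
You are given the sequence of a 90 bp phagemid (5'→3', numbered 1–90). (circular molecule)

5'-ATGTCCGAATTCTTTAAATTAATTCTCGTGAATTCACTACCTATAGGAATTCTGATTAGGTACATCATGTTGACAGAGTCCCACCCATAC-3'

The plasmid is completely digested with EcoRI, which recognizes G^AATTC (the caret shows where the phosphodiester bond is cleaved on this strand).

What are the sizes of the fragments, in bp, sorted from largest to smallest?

50, 23, 17 bp

EcoRI sites (GAATTC) start at positions 7, 30, 47.
EcoRI cuts after the first base of each site, so after positions 7, 30, 47.
Circular molecule, 3 cuts → 3 fragments:
  8–30 → 23 bp
  31–47 → 17 bp
  48–90 then 1–7 → 43 + 7 = 50 bp
Sorted largest to smallest: 50, 23, 17 bp.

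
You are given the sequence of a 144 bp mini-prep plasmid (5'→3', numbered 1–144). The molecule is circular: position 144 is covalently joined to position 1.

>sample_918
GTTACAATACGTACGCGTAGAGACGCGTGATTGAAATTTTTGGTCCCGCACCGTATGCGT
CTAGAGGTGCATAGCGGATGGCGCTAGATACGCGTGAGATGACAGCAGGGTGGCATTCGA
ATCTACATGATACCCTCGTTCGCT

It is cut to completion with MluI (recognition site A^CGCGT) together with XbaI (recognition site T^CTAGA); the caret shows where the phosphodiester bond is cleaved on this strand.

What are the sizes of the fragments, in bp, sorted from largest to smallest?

67, 37, 30, 10 bp

MluI sites (ACGCGT) start at positions 13, 23, 90.
MluI cuts after the first base of each site, so after positions 13, 23, 90.
The XbaI site (TCTAGA) starts at position 60.
XbaI cuts after the first base of each site, so after position 60.
Combined cut positions: 13, 23, 60, 90.
Circular molecule, 4 cuts → 4 fragments:
  14–23 → 10 bp
  24–60 → 37 bp
  61–90 → 30 bp
  91–144 then 1–13 → 54 + 13 = 67 bp
Sorted largest to smallest: 67, 37, 30, 10 bp.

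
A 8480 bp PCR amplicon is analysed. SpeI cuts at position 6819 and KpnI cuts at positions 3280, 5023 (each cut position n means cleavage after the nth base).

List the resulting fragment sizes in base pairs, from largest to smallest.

Combined cut positions (sorted): 3280, 5023, 6819.
Linear molecule, 3 cuts → 4 fragments:
  3280 − 0 = 3280 bp
  5023 − 3280 = 1743 bp
  6819 − 5023 = 1796 bp
  8480 − 6819 = 1661 bp
Sorted largest to smallest: 3280, 1796, 1743, 1661 bp.

3280, 1796, 1743, 1661 bp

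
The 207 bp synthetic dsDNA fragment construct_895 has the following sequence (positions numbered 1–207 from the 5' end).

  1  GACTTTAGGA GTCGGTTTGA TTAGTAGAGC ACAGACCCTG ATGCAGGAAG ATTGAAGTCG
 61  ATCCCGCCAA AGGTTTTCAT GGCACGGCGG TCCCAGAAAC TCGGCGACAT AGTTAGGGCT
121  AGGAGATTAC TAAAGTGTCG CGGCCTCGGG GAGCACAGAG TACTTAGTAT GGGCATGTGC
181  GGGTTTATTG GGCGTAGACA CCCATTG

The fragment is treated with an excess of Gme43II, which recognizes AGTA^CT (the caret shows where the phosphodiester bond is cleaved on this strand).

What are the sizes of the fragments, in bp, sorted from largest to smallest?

162, 45 bp

The Gme43II site (AGTACT) starts at position 159.
Gme43II cuts after base 4 of each site, so after position 162.
Linear molecule, 1 cut → 2 fragments:
  1–162 → 162 bp
  163–207 → 45 bp
Sorted largest to smallest: 162, 45 bp.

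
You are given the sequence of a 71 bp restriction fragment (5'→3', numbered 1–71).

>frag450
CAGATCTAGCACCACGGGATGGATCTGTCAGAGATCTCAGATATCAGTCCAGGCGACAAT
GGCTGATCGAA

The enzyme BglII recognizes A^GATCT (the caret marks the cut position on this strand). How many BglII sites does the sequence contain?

AGATCT occurs starting at positions 2, 32.
BglII cuts at 2 sites.

2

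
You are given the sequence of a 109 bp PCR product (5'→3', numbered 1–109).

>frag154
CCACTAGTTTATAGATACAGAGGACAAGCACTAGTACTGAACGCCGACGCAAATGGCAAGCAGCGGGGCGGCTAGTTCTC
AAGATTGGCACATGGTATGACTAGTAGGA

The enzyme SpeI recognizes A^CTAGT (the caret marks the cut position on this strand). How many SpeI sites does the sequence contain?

ACTAGT occurs starting at positions 3, 30, 100.
SpeI cuts at 3 sites.

3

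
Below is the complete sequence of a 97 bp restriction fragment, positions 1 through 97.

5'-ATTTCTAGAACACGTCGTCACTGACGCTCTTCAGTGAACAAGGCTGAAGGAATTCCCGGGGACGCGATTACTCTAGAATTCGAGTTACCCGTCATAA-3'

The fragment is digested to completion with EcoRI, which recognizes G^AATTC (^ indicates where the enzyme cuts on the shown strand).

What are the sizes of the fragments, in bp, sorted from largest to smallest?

50, 26, 21 bp

EcoRI sites (GAATTC) start at positions 50, 76.
EcoRI cuts after the first base of each site, so after positions 50, 76.
Linear molecule, 2 cuts → 3 fragments:
  1–50 → 50 bp
  51–76 → 26 bp
  77–97 → 21 bp
Sorted largest to smallest: 50, 26, 21 bp.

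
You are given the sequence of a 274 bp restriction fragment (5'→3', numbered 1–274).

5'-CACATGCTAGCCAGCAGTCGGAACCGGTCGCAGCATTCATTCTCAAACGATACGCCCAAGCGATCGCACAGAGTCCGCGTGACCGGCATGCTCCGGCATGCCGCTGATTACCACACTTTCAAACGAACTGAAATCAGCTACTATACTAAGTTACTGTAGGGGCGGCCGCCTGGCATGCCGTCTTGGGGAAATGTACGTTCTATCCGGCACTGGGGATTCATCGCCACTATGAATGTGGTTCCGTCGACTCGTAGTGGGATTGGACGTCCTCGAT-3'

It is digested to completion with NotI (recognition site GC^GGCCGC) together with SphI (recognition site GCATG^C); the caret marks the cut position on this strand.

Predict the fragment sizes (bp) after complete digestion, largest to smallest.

The NotI site (GCGGCCGC) starts at position 162.
NotI cuts after base 2 of each site, so after position 163.
SphI sites (GCATGC) start at positions 86, 96, 173.
SphI cuts after base 5 of each site (before the last base), so after positions 90, 100, 177.
Combined cut positions: 90, 100, 163, 177.
Linear molecule, 4 cuts → 5 fragments:
  1–90 → 90 bp
  91–100 → 10 bp
  101–163 → 63 bp
  164–177 → 14 bp
  178–274 → 97 bp
Sorted largest to smallest: 97, 90, 63, 14, 10 bp.

97, 90, 63, 14, 10 bp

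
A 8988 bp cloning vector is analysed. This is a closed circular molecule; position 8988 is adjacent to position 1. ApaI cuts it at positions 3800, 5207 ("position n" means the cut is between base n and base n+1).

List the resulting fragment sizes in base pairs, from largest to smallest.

7581, 1407 bp

Circular molecule, 2 cuts → 2 fragments:
  5207 − 3800 = 1407 bp
  wrap: 8988 − 5207 + 3800 = 7581 bp
Sorted largest to smallest: 7581, 1407 bp.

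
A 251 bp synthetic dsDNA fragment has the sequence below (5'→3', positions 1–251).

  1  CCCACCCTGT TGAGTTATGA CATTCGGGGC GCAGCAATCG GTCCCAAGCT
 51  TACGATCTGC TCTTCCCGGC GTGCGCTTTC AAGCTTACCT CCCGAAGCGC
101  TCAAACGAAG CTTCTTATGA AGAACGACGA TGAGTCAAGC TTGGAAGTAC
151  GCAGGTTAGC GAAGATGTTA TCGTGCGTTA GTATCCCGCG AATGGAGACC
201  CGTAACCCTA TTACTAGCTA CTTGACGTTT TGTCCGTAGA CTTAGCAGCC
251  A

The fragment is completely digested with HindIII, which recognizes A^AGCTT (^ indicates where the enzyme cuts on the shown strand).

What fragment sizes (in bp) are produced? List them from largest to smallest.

HindIII sites (AAGCTT) start at positions 46, 81, 108, 137.
HindIII cuts after the first base of each site, so after positions 46, 81, 108, 137.
Linear molecule, 4 cuts → 5 fragments:
  1–46 → 46 bp
  47–81 → 35 bp
  82–108 → 27 bp
  109–137 → 29 bp
  138–251 → 114 bp
Sorted largest to smallest: 114, 46, 35, 29, 27 bp.

114, 46, 35, 29, 27 bp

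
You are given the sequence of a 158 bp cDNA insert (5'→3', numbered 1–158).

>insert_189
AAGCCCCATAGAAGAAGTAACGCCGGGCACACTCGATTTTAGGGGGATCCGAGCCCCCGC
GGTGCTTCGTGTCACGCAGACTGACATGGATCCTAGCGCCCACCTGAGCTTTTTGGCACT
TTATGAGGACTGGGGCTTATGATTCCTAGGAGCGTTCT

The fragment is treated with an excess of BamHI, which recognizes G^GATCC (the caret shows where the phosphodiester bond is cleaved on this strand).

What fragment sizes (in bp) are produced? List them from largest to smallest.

70, 45, 43 bp

BamHI sites (GGATCC) start at positions 45, 88.
BamHI cuts after the first base of each site, so after positions 45, 88.
Linear molecule, 2 cuts → 3 fragments:
  1–45 → 45 bp
  46–88 → 43 bp
  89–158 → 70 bp
Sorted largest to smallest: 70, 45, 43 bp.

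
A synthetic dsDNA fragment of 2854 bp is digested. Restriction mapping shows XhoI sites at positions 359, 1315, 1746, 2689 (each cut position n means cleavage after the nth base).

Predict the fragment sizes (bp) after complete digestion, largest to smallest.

956, 943, 431, 359, 165 bp

Linear molecule, 4 cuts → 5 fragments:
  359 − 0 = 359 bp
  1315 − 359 = 956 bp
  1746 − 1315 = 431 bp
  2689 − 1746 = 943 bp
  2854 − 2689 = 165 bp
Sorted largest to smallest: 956, 943, 431, 359, 165 bp.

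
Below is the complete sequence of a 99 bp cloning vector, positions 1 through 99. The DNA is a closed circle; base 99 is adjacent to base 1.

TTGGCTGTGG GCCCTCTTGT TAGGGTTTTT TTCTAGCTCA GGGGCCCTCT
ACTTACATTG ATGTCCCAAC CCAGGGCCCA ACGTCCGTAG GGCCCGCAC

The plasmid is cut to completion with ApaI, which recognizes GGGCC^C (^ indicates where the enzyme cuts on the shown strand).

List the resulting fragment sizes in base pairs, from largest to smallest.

ApaI sites (GGGCCC) start at positions 9, 42, 74, 90.
ApaI cuts after base 5 of each site (before the last base), so after positions 13, 46, 78, 94.
Circular molecule, 4 cuts → 4 fragments:
  14–46 → 33 bp
  47–78 → 32 bp
  79–94 → 16 bp
  95–99 then 1–13 → 5 + 13 = 18 bp
Sorted largest to smallest: 33, 32, 18, 16 bp.

33, 32, 18, 16 bp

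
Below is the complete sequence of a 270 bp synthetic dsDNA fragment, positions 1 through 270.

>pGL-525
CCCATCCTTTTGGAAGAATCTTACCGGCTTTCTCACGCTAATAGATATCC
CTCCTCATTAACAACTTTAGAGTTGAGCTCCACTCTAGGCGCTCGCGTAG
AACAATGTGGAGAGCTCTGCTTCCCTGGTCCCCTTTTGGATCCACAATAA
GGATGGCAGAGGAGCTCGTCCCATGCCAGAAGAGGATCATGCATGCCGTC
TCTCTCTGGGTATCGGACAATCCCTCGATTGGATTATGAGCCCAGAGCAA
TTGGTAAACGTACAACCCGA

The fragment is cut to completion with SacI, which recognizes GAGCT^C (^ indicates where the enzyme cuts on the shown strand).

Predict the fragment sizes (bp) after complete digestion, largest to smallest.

104, 79, 50, 37 bp

SacI sites (GAGCTC) start at positions 75, 112, 162.
SacI cuts after base 5 of each site (before the last base), so after positions 79, 116, 166.
Linear molecule, 3 cuts → 4 fragments:
  1–79 → 79 bp
  80–116 → 37 bp
  117–166 → 50 bp
  167–270 → 104 bp
Sorted largest to smallest: 104, 79, 50, 37 bp.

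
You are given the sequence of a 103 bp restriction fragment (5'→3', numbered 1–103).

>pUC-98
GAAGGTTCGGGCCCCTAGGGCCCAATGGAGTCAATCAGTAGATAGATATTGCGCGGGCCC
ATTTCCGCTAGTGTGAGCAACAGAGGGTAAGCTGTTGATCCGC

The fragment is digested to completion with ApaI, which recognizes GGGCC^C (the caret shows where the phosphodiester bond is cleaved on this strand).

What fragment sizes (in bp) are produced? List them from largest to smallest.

ApaI sites (GGGCCC) start at positions 9, 18, 55.
ApaI cuts after base 5 of each site (before the last base), so after positions 13, 22, 59.
Linear molecule, 3 cuts → 4 fragments:
  1–13 → 13 bp
  14–22 → 9 bp
  23–59 → 37 bp
  60–103 → 44 bp
Sorted largest to smallest: 44, 37, 13, 9 bp.

44, 37, 13, 9 bp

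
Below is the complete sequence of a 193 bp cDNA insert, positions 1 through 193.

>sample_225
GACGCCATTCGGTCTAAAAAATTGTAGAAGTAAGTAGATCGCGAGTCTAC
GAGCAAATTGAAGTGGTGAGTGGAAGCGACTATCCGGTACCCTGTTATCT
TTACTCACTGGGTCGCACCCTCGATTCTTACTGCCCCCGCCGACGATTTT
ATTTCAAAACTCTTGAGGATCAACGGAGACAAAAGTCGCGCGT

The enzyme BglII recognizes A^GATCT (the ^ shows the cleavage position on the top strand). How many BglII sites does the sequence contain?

0

No occurrence of AGATCT is present in the sequence.
BglII does not cut: 0 sites.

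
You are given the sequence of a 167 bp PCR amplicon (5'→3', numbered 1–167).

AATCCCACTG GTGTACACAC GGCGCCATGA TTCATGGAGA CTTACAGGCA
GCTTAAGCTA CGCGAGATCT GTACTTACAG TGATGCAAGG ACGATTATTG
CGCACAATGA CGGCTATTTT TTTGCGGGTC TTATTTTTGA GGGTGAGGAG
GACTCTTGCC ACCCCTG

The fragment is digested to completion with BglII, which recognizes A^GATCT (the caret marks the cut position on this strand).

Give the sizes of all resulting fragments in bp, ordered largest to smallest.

The BglII site (AGATCT) starts at position 65.
BglII cuts after the first base of each site, so after position 65.
Linear molecule, 1 cut → 2 fragments:
  1–65 → 65 bp
  66–167 → 102 bp
Sorted largest to smallest: 102, 65 bp.

102, 65 bp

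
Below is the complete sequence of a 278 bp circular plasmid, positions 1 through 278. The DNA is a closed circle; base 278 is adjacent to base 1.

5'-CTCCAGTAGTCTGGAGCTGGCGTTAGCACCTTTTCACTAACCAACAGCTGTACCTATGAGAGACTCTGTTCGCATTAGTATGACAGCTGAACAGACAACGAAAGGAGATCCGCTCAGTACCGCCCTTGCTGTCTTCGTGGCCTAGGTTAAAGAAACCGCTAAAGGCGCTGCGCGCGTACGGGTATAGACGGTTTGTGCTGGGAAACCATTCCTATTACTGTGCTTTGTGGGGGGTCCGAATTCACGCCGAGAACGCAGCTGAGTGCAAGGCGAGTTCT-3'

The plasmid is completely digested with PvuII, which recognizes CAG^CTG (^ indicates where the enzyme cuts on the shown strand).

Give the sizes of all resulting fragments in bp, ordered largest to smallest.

172, 67, 39 bp

PvuII sites (CAGCTG) start at positions 45, 84, 256.
PvuII cuts after base 3 of each site, so after positions 47, 86, 258.
Circular molecule, 3 cuts → 3 fragments:
  48–86 → 39 bp
  87–258 → 172 bp
  259–278 then 1–47 → 20 + 47 = 67 bp
Sorted largest to smallest: 172, 67, 39 bp.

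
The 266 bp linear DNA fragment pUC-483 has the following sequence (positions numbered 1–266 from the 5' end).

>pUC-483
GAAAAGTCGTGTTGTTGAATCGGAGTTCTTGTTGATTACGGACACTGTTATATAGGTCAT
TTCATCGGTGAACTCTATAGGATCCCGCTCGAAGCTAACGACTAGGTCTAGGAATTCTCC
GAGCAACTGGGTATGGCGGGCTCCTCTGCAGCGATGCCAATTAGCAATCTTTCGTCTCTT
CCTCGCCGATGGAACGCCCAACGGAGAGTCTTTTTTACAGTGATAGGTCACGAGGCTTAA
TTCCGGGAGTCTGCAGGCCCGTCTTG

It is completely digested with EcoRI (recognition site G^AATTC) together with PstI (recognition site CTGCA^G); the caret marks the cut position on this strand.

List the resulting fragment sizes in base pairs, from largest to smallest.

The EcoRI site (GAATTC) starts at position 112.
EcoRI cuts after the first base of each site, so after position 112.
PstI sites (CTGCAG) start at positions 146, 251.
PstI cuts after base 5 of each site (before the last base), so after positions 150, 255.
Combined cut positions: 112, 150, 255.
Linear molecule, 3 cuts → 4 fragments:
  1–112 → 112 bp
  113–150 → 38 bp
  151–255 → 105 bp
  256–266 → 11 bp
Sorted largest to smallest: 112, 105, 38, 11 bp.

112, 105, 38, 11 bp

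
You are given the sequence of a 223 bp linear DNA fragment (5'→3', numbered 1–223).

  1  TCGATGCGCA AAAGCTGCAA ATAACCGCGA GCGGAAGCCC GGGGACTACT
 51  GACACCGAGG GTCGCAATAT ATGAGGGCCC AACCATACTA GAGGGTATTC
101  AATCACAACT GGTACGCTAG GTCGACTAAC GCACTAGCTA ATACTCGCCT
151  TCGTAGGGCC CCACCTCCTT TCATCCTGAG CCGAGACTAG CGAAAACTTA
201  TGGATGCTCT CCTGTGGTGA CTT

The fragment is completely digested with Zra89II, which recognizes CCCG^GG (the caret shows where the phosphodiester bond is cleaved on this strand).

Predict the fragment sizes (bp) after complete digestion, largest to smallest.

The Zra89II site (CCCGGG) starts at position 38.
Zra89II cuts after base 4 of each site, so after position 41.
Linear molecule, 1 cut → 2 fragments:
  1–41 → 41 bp
  42–223 → 182 bp
Sorted largest to smallest: 182, 41 bp.

182, 41 bp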